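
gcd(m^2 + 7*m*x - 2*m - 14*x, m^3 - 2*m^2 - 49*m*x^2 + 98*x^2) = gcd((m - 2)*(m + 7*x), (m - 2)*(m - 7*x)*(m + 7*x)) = m^2 + 7*m*x - 2*m - 14*x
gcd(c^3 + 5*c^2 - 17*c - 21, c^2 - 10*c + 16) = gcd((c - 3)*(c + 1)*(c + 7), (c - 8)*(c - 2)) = 1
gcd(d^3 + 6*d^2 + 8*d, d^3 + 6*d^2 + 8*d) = d^3 + 6*d^2 + 8*d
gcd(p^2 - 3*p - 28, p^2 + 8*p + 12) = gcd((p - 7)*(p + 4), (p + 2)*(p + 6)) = 1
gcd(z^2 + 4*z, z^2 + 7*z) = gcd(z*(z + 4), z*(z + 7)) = z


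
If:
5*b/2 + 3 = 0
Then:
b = -6/5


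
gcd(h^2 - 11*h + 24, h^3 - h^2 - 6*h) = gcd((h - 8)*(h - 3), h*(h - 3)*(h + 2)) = h - 3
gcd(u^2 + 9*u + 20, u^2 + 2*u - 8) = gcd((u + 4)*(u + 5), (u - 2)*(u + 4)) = u + 4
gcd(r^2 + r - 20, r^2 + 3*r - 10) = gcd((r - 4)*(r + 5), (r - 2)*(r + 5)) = r + 5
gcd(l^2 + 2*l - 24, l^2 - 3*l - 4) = l - 4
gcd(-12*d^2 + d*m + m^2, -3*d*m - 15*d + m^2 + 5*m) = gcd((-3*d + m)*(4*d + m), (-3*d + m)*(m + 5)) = 3*d - m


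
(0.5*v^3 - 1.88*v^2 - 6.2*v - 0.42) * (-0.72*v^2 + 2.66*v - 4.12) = -0.36*v^5 + 2.6836*v^4 - 2.5968*v^3 - 8.444*v^2 + 24.4268*v + 1.7304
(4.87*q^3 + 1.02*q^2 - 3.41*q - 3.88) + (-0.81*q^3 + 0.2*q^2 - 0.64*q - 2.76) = 4.06*q^3 + 1.22*q^2 - 4.05*q - 6.64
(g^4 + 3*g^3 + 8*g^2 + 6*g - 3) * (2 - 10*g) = -10*g^5 - 28*g^4 - 74*g^3 - 44*g^2 + 42*g - 6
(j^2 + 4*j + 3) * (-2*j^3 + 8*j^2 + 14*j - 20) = -2*j^5 + 40*j^3 + 60*j^2 - 38*j - 60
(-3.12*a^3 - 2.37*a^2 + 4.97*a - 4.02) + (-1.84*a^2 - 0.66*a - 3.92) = -3.12*a^3 - 4.21*a^2 + 4.31*a - 7.94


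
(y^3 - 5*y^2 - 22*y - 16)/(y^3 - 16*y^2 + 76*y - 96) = (y^2 + 3*y + 2)/(y^2 - 8*y + 12)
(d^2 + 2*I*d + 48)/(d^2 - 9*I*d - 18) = (d + 8*I)/(d - 3*I)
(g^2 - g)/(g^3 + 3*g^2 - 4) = g/(g^2 + 4*g + 4)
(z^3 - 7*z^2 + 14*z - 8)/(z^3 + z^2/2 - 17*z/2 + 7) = 2*(z - 4)/(2*z + 7)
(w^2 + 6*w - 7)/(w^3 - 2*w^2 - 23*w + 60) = (w^2 + 6*w - 7)/(w^3 - 2*w^2 - 23*w + 60)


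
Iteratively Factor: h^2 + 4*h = (h)*(h + 4)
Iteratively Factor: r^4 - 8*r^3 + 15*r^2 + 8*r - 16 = (r - 1)*(r^3 - 7*r^2 + 8*r + 16) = (r - 1)*(r + 1)*(r^2 - 8*r + 16) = (r - 4)*(r - 1)*(r + 1)*(r - 4)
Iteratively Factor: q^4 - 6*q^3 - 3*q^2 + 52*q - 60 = (q - 2)*(q^3 - 4*q^2 - 11*q + 30) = (q - 2)*(q + 3)*(q^2 - 7*q + 10) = (q - 5)*(q - 2)*(q + 3)*(q - 2)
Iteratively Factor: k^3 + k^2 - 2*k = (k + 2)*(k^2 - k) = (k - 1)*(k + 2)*(k)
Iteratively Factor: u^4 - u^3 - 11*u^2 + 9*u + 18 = (u - 2)*(u^3 + u^2 - 9*u - 9) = (u - 3)*(u - 2)*(u^2 + 4*u + 3) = (u - 3)*(u - 2)*(u + 1)*(u + 3)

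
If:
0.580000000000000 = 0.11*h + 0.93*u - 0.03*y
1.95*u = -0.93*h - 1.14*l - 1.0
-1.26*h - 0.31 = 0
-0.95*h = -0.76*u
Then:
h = -0.25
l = -0.15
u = -0.31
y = -29.77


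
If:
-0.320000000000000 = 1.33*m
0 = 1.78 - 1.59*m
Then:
No Solution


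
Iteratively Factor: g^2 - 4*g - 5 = (g + 1)*(g - 5)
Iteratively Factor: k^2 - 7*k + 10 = (k - 5)*(k - 2)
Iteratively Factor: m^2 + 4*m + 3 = (m + 3)*(m + 1)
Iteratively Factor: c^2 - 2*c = (c)*(c - 2)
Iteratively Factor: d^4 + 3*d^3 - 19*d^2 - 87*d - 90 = (d + 3)*(d^3 - 19*d - 30) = (d + 3)^2*(d^2 - 3*d - 10) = (d + 2)*(d + 3)^2*(d - 5)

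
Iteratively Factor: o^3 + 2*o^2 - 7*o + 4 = (o - 1)*(o^2 + 3*o - 4) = (o - 1)^2*(o + 4)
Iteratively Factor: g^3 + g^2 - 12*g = (g - 3)*(g^2 + 4*g) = (g - 3)*(g + 4)*(g)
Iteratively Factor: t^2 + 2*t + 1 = (t + 1)*(t + 1)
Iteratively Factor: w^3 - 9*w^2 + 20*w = (w)*(w^2 - 9*w + 20) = w*(w - 4)*(w - 5)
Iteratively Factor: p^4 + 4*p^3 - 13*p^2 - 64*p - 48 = (p + 1)*(p^3 + 3*p^2 - 16*p - 48) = (p + 1)*(p + 3)*(p^2 - 16) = (p - 4)*(p + 1)*(p + 3)*(p + 4)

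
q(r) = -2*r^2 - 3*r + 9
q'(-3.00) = 9.00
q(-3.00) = 0.00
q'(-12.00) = 45.00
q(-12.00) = -243.00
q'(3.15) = -15.60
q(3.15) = -20.30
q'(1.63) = -9.52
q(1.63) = -1.20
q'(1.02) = -7.08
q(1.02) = 3.86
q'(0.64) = -5.56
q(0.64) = 6.26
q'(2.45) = -12.80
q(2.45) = -10.36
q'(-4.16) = 13.64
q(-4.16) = -13.13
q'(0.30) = -4.20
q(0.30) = 7.92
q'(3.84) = -18.36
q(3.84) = -32.01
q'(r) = -4*r - 3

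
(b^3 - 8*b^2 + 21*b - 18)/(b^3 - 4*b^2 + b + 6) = (b - 3)/(b + 1)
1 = 1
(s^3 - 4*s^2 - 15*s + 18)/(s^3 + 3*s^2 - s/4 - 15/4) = 4*(s^2 - 3*s - 18)/(4*s^2 + 16*s + 15)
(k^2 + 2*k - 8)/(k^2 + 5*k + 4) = (k - 2)/(k + 1)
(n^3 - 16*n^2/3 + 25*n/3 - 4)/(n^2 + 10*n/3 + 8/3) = (3*n^3 - 16*n^2 + 25*n - 12)/(3*n^2 + 10*n + 8)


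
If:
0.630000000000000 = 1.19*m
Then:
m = 0.53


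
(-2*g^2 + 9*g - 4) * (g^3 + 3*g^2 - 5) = -2*g^5 + 3*g^4 + 23*g^3 - 2*g^2 - 45*g + 20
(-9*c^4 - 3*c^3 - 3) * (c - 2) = -9*c^5 + 15*c^4 + 6*c^3 - 3*c + 6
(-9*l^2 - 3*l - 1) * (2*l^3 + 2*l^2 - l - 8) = -18*l^5 - 24*l^4 + l^3 + 73*l^2 + 25*l + 8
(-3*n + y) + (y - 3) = -3*n + 2*y - 3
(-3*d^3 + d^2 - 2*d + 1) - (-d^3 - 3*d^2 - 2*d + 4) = -2*d^3 + 4*d^2 - 3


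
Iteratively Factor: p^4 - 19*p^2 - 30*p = (p + 3)*(p^3 - 3*p^2 - 10*p) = (p + 2)*(p + 3)*(p^2 - 5*p) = p*(p + 2)*(p + 3)*(p - 5)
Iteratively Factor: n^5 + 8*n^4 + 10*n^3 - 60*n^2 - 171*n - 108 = (n - 3)*(n^4 + 11*n^3 + 43*n^2 + 69*n + 36) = (n - 3)*(n + 1)*(n^3 + 10*n^2 + 33*n + 36) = (n - 3)*(n + 1)*(n + 3)*(n^2 + 7*n + 12) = (n - 3)*(n + 1)*(n + 3)^2*(n + 4)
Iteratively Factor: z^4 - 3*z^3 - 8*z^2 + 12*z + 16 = (z + 1)*(z^3 - 4*z^2 - 4*z + 16) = (z - 2)*(z + 1)*(z^2 - 2*z - 8) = (z - 2)*(z + 1)*(z + 2)*(z - 4)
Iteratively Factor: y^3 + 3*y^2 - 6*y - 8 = (y - 2)*(y^2 + 5*y + 4) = (y - 2)*(y + 1)*(y + 4)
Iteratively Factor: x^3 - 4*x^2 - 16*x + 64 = (x - 4)*(x^2 - 16) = (x - 4)*(x + 4)*(x - 4)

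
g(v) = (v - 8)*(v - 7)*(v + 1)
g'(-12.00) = 809.00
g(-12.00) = -4180.00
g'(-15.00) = 1136.00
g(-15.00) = -7084.00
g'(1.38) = 8.07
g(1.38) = 88.55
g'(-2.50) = 129.75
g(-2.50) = -149.62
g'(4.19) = -23.65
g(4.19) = 55.56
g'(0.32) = 32.35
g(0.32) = 67.72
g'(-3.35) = 168.47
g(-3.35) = -276.06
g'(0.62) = 24.79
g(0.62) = 76.28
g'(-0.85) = 66.97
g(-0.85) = 10.42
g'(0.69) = 23.11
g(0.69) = 77.95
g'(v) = (v - 8)*(v - 7) + (v - 8)*(v + 1) + (v - 7)*(v + 1)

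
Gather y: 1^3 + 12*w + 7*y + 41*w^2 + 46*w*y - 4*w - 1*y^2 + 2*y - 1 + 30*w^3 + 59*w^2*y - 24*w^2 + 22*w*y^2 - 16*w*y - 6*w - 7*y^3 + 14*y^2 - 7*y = 30*w^3 + 17*w^2 + 2*w - 7*y^3 + y^2*(22*w + 13) + y*(59*w^2 + 30*w + 2)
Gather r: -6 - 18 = -24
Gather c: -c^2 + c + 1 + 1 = -c^2 + c + 2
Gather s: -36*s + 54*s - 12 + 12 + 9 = 18*s + 9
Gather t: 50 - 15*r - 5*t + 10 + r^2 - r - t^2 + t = r^2 - 16*r - t^2 - 4*t + 60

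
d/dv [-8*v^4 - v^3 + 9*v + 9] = -32*v^3 - 3*v^2 + 9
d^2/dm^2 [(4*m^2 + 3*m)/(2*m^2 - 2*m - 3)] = 4*(14*m^3 + 36*m^2 + 27*m + 9)/(8*m^6 - 24*m^5 - 12*m^4 + 64*m^3 + 18*m^2 - 54*m - 27)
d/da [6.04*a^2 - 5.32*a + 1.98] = 12.08*a - 5.32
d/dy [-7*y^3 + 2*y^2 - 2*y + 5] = -21*y^2 + 4*y - 2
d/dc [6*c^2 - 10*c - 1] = 12*c - 10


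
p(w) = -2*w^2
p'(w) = -4*w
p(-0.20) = -0.08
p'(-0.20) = 0.80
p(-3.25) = -21.12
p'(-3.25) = 13.00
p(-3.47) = -24.08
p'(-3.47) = 13.88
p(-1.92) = -7.37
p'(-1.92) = 7.68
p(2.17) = -9.42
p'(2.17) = -8.68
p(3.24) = -21.00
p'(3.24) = -12.96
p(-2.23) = -9.95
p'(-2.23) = 8.92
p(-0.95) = -1.80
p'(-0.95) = 3.80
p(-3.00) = -18.00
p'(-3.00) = 12.00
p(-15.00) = -450.00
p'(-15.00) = 60.00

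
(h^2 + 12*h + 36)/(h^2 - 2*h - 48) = (h + 6)/(h - 8)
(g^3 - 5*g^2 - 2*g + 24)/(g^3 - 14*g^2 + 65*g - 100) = (g^2 - g - 6)/(g^2 - 10*g + 25)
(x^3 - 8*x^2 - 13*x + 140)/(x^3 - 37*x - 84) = (x - 5)/(x + 3)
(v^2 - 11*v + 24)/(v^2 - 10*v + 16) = (v - 3)/(v - 2)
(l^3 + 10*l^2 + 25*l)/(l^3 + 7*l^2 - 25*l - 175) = l*(l + 5)/(l^2 + 2*l - 35)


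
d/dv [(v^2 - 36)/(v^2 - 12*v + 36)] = -12/(v^2 - 12*v + 36)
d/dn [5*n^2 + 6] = 10*n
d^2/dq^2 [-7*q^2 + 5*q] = -14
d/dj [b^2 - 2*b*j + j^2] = -2*b + 2*j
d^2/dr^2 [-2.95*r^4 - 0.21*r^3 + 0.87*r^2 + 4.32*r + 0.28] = -35.4*r^2 - 1.26*r + 1.74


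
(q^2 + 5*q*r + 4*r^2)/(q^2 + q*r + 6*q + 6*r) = (q + 4*r)/(q + 6)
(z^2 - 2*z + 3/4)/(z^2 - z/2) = (z - 3/2)/z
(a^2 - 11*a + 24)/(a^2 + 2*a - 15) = (a - 8)/(a + 5)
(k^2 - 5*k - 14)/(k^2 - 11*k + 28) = (k + 2)/(k - 4)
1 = 1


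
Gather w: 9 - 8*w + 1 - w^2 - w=-w^2 - 9*w + 10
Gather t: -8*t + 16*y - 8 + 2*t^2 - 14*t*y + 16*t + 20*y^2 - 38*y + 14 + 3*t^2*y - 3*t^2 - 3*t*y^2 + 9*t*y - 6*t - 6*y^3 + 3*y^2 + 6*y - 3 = t^2*(3*y - 1) + t*(-3*y^2 - 5*y + 2) - 6*y^3 + 23*y^2 - 16*y + 3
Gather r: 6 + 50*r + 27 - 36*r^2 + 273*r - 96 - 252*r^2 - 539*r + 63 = -288*r^2 - 216*r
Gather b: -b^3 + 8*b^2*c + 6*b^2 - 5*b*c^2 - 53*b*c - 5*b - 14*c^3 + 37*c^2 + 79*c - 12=-b^3 + b^2*(8*c + 6) + b*(-5*c^2 - 53*c - 5) - 14*c^3 + 37*c^2 + 79*c - 12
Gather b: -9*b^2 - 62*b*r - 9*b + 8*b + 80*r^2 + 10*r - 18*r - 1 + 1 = -9*b^2 + b*(-62*r - 1) + 80*r^2 - 8*r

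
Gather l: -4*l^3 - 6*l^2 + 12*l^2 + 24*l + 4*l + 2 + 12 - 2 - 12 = -4*l^3 + 6*l^2 + 28*l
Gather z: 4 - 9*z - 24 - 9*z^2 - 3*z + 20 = -9*z^2 - 12*z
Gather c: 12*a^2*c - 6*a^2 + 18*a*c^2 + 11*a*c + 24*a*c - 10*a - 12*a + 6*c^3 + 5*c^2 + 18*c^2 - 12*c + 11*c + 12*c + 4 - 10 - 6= -6*a^2 - 22*a + 6*c^3 + c^2*(18*a + 23) + c*(12*a^2 + 35*a + 11) - 12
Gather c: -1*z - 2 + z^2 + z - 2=z^2 - 4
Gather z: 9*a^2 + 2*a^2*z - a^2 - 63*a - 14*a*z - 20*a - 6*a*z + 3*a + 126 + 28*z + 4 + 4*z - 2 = 8*a^2 - 80*a + z*(2*a^2 - 20*a + 32) + 128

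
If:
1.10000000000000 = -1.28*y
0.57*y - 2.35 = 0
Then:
No Solution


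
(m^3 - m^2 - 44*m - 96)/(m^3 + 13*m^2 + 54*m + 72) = (m - 8)/(m + 6)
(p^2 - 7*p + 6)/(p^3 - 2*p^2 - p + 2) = (p - 6)/(p^2 - p - 2)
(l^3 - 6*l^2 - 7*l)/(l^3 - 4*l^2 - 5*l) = (l - 7)/(l - 5)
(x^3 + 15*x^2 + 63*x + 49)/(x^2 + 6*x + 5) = (x^2 + 14*x + 49)/(x + 5)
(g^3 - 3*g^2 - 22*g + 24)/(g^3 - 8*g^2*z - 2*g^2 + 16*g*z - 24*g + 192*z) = (1 - g)/(-g + 8*z)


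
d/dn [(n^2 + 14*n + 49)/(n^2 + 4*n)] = 2*(-5*n^2 - 49*n - 98)/(n^2*(n^2 + 8*n + 16))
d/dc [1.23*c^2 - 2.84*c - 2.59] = 2.46*c - 2.84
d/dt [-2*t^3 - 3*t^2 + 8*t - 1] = -6*t^2 - 6*t + 8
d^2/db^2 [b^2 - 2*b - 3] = 2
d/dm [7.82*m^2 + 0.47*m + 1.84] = 15.64*m + 0.47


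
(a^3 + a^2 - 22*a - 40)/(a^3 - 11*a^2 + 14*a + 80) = (a + 4)/(a - 8)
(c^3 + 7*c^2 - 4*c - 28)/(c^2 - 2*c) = c + 9 + 14/c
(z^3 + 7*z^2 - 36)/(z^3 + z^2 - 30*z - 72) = (z^2 + 4*z - 12)/(z^2 - 2*z - 24)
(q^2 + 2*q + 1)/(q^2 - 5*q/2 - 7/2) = 2*(q + 1)/(2*q - 7)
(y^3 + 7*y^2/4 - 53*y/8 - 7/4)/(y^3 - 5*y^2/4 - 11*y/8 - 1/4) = (2*y + 7)/(2*y + 1)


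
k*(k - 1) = k^2 - k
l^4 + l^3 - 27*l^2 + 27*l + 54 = (l - 3)^2*(l + 1)*(l + 6)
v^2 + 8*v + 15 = (v + 3)*(v + 5)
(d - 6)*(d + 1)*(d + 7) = d^3 + 2*d^2 - 41*d - 42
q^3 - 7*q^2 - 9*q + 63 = (q - 7)*(q - 3)*(q + 3)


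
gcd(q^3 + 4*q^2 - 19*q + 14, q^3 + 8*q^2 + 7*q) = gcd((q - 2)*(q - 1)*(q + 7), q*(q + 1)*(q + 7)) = q + 7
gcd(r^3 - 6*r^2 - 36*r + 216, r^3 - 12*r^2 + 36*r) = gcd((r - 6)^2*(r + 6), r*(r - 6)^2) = r^2 - 12*r + 36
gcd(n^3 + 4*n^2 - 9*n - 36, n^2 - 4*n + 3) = n - 3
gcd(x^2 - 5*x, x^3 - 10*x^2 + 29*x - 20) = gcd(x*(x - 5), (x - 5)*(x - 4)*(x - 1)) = x - 5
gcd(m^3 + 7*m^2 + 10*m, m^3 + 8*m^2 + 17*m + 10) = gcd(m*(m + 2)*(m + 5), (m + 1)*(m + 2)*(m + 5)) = m^2 + 7*m + 10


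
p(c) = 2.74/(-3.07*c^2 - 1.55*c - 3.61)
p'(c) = 2.74*(6.14*c + 1.55)/(-3.07*c^2 - 1.55*c - 3.61)^2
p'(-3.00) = -0.07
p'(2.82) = 0.05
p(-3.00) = -0.10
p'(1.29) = 0.23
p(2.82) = -0.08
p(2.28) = -0.12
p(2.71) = -0.09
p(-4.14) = -0.06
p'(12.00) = 0.00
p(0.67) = -0.45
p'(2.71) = 0.05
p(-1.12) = -0.48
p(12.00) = -0.01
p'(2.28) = 0.08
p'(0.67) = 0.43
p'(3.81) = 0.02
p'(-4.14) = -0.03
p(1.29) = -0.26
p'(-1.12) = -0.45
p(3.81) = -0.05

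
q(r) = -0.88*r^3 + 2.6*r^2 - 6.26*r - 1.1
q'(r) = -2.64*r^2 + 5.2*r - 6.26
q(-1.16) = 11.03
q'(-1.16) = -15.84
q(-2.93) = 61.70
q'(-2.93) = -44.16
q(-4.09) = 128.20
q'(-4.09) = -71.69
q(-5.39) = 245.98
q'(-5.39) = -110.99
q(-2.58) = 47.47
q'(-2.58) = -37.25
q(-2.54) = 46.00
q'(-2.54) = -36.50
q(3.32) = -25.43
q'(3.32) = -18.10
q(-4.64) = 171.83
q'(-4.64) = -87.23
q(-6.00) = 320.14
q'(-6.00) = -132.50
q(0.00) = -1.10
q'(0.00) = -6.26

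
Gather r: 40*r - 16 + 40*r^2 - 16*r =40*r^2 + 24*r - 16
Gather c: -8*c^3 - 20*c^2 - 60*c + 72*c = -8*c^3 - 20*c^2 + 12*c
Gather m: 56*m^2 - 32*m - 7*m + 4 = 56*m^2 - 39*m + 4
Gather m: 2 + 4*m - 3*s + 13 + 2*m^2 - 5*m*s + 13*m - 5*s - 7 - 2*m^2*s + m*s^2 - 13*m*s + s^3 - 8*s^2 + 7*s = m^2*(2 - 2*s) + m*(s^2 - 18*s + 17) + s^3 - 8*s^2 - s + 8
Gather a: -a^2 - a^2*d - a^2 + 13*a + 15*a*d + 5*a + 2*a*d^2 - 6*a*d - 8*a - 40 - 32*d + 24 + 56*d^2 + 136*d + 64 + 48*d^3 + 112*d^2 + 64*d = a^2*(-d - 2) + a*(2*d^2 + 9*d + 10) + 48*d^3 + 168*d^2 + 168*d + 48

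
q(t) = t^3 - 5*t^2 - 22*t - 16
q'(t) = 3*t^2 - 10*t - 22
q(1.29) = -50.55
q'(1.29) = -29.91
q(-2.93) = -19.62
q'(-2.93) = 33.05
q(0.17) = -19.88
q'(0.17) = -23.61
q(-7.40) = -532.22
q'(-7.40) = 216.28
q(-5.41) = -201.66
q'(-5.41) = 119.90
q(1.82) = -66.57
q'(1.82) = -30.26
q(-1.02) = 0.18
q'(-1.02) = -8.68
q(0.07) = -17.56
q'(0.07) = -22.69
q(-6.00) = -280.00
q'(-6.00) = 146.00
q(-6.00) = -280.00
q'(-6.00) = 146.00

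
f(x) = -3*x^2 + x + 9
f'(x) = 1 - 6*x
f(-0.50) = 7.75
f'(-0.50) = 4.00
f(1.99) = -0.89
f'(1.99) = -10.94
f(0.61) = 8.49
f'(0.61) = -2.66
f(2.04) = -1.44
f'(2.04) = -11.24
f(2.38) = -5.61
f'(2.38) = -13.28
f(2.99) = -14.83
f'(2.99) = -16.94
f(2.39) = -5.75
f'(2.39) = -13.34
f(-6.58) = -127.47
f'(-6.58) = 40.48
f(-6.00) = -105.00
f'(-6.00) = 37.00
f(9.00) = -225.00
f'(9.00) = -53.00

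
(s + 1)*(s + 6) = s^2 + 7*s + 6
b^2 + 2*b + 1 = (b + 1)^2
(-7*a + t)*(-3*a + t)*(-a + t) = -21*a^3 + 31*a^2*t - 11*a*t^2 + t^3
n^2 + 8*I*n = n*(n + 8*I)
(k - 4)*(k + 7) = k^2 + 3*k - 28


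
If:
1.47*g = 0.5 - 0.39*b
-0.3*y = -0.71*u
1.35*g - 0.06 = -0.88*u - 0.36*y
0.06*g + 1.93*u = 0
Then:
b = 1.11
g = 0.05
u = -0.00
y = -0.00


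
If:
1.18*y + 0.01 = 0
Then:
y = -0.01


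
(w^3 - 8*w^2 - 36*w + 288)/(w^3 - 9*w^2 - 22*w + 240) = (w + 6)/(w + 5)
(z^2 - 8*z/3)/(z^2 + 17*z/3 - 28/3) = z*(3*z - 8)/(3*z^2 + 17*z - 28)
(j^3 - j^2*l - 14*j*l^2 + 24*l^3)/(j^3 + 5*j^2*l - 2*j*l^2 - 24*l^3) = (j - 3*l)/(j + 3*l)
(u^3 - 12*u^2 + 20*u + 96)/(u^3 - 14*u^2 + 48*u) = (u + 2)/u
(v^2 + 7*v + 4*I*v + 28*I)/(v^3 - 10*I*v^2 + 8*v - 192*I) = (v + 7)/(v^2 - 14*I*v - 48)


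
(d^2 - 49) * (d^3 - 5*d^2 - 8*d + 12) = d^5 - 5*d^4 - 57*d^3 + 257*d^2 + 392*d - 588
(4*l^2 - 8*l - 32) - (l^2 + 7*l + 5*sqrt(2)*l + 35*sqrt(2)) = 3*l^2 - 15*l - 5*sqrt(2)*l - 35*sqrt(2) - 32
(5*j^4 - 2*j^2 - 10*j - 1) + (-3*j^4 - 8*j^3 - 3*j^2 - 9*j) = 2*j^4 - 8*j^3 - 5*j^2 - 19*j - 1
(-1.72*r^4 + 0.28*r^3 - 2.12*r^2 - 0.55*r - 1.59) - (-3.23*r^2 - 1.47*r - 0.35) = -1.72*r^4 + 0.28*r^3 + 1.11*r^2 + 0.92*r - 1.24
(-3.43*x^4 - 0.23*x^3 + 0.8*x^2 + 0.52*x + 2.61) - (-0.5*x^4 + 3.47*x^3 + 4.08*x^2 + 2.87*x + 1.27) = -2.93*x^4 - 3.7*x^3 - 3.28*x^2 - 2.35*x + 1.34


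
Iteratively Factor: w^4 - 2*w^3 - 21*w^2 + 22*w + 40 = (w + 1)*(w^3 - 3*w^2 - 18*w + 40) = (w + 1)*(w + 4)*(w^2 - 7*w + 10) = (w - 5)*(w + 1)*(w + 4)*(w - 2)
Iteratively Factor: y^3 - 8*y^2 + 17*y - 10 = (y - 5)*(y^2 - 3*y + 2) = (y - 5)*(y - 1)*(y - 2)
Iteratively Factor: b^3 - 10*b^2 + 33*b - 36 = (b - 4)*(b^2 - 6*b + 9) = (b - 4)*(b - 3)*(b - 3)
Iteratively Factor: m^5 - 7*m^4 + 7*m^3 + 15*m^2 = (m - 5)*(m^4 - 2*m^3 - 3*m^2) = m*(m - 5)*(m^3 - 2*m^2 - 3*m) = m^2*(m - 5)*(m^2 - 2*m - 3) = m^2*(m - 5)*(m + 1)*(m - 3)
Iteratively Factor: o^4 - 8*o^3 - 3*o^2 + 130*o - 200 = (o + 4)*(o^3 - 12*o^2 + 45*o - 50) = (o - 2)*(o + 4)*(o^2 - 10*o + 25) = (o - 5)*(o - 2)*(o + 4)*(o - 5)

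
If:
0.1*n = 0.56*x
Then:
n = 5.6*x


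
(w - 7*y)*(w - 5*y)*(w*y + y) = w^3*y - 12*w^2*y^2 + w^2*y + 35*w*y^3 - 12*w*y^2 + 35*y^3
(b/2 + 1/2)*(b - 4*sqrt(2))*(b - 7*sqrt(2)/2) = b^3/2 - 15*sqrt(2)*b^2/4 + b^2/2 - 15*sqrt(2)*b/4 + 14*b + 14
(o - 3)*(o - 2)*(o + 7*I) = o^3 - 5*o^2 + 7*I*o^2 + 6*o - 35*I*o + 42*I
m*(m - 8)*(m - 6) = m^3 - 14*m^2 + 48*m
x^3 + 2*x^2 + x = x*(x + 1)^2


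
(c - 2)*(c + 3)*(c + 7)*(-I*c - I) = -I*c^4 - 9*I*c^3 - 9*I*c^2 + 41*I*c + 42*I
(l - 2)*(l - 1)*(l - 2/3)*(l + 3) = l^4 - 2*l^3/3 - 7*l^2 + 32*l/3 - 4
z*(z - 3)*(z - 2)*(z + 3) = z^4 - 2*z^3 - 9*z^2 + 18*z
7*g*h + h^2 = h*(7*g + h)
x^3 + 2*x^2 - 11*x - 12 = (x - 3)*(x + 1)*(x + 4)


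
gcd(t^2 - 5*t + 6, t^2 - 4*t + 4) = t - 2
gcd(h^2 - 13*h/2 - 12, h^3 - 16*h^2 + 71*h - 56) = h - 8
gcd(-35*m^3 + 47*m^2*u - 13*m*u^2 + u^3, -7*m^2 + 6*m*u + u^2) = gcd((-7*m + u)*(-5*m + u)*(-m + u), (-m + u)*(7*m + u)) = -m + u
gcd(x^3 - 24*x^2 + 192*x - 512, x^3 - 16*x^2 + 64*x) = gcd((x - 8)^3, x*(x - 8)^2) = x^2 - 16*x + 64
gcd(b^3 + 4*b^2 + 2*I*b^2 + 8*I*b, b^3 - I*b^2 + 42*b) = b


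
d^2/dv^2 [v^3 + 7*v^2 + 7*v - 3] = 6*v + 14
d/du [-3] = 0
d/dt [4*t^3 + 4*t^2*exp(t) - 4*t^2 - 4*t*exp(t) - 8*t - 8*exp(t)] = 4*t^2*exp(t) + 12*t^2 + 4*t*exp(t) - 8*t - 12*exp(t) - 8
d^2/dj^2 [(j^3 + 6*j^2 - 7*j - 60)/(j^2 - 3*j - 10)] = 60*(j^3 + 3*j^2 + 21*j - 11)/(j^6 - 9*j^5 - 3*j^4 + 153*j^3 + 30*j^2 - 900*j - 1000)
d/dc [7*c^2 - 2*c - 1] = 14*c - 2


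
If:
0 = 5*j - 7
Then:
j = 7/5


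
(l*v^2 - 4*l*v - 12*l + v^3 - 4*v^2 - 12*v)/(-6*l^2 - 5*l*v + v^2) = (v^2 - 4*v - 12)/(-6*l + v)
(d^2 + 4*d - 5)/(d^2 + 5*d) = (d - 1)/d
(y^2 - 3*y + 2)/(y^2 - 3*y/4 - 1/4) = 4*(y - 2)/(4*y + 1)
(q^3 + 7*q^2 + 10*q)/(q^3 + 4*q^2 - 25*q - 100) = q*(q + 2)/(q^2 - q - 20)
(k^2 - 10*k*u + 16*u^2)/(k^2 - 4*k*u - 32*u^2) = (k - 2*u)/(k + 4*u)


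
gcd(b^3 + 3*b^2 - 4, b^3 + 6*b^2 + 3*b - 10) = b^2 + b - 2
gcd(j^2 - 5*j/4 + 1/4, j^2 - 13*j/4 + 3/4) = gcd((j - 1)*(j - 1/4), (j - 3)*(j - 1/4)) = j - 1/4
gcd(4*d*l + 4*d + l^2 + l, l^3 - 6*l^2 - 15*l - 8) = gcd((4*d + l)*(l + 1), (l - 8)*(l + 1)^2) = l + 1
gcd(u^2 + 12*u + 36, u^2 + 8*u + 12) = u + 6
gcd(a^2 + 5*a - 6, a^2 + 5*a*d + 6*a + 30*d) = a + 6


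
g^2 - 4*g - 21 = (g - 7)*(g + 3)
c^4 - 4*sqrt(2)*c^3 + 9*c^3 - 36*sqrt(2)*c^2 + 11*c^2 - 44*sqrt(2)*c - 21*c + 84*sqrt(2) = (c - 1)*(c + 3)*(c + 7)*(c - 4*sqrt(2))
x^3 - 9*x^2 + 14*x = x*(x - 7)*(x - 2)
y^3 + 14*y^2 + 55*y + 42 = (y + 1)*(y + 6)*(y + 7)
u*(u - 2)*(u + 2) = u^3 - 4*u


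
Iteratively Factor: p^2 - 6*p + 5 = (p - 1)*(p - 5)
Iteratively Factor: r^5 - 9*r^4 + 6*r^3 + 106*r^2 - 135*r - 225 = (r + 1)*(r^4 - 10*r^3 + 16*r^2 + 90*r - 225) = (r - 3)*(r + 1)*(r^3 - 7*r^2 - 5*r + 75) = (r - 5)*(r - 3)*(r + 1)*(r^2 - 2*r - 15) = (r - 5)*(r - 3)*(r + 1)*(r + 3)*(r - 5)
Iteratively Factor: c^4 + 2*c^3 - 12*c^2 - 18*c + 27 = (c + 3)*(c^3 - c^2 - 9*c + 9) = (c - 1)*(c + 3)*(c^2 - 9) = (c - 1)*(c + 3)^2*(c - 3)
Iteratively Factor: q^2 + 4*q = (q + 4)*(q)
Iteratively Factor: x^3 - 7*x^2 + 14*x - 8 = (x - 2)*(x^2 - 5*x + 4) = (x - 4)*(x - 2)*(x - 1)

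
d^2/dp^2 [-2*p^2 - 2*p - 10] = -4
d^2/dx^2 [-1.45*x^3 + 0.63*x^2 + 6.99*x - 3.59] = 1.26 - 8.7*x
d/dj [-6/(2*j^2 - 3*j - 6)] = 6*(4*j - 3)/(-2*j^2 + 3*j + 6)^2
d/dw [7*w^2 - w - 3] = 14*w - 1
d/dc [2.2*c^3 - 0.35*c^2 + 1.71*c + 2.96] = 6.6*c^2 - 0.7*c + 1.71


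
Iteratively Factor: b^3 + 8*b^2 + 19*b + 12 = (b + 1)*(b^2 + 7*b + 12) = (b + 1)*(b + 4)*(b + 3)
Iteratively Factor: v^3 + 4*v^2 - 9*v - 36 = (v + 3)*(v^2 + v - 12) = (v - 3)*(v + 3)*(v + 4)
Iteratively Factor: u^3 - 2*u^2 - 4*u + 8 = (u + 2)*(u^2 - 4*u + 4) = (u - 2)*(u + 2)*(u - 2)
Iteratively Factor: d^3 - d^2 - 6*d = (d)*(d^2 - d - 6) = d*(d - 3)*(d + 2)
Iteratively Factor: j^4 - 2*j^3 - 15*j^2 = (j)*(j^3 - 2*j^2 - 15*j) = j*(j + 3)*(j^2 - 5*j) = j^2*(j + 3)*(j - 5)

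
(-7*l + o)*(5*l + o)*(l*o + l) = -35*l^3*o - 35*l^3 - 2*l^2*o^2 - 2*l^2*o + l*o^3 + l*o^2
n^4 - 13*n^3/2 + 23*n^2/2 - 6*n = n*(n - 4)*(n - 3/2)*(n - 1)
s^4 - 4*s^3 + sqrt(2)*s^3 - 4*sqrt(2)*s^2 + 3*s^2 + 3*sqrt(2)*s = s*(s - 3)*(s - 1)*(s + sqrt(2))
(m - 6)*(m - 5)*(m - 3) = m^3 - 14*m^2 + 63*m - 90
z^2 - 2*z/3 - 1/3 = (z - 1)*(z + 1/3)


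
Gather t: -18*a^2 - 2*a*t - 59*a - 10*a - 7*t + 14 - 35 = -18*a^2 - 69*a + t*(-2*a - 7) - 21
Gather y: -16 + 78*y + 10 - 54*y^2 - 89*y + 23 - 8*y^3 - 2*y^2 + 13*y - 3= -8*y^3 - 56*y^2 + 2*y + 14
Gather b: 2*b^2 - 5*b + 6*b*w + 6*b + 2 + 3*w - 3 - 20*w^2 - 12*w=2*b^2 + b*(6*w + 1) - 20*w^2 - 9*w - 1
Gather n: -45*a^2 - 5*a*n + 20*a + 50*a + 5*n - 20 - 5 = -45*a^2 + 70*a + n*(5 - 5*a) - 25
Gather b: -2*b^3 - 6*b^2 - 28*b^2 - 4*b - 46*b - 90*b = -2*b^3 - 34*b^2 - 140*b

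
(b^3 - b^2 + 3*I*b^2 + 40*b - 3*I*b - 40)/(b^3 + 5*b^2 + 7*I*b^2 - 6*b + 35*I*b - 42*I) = (b^2 + 3*I*b + 40)/(b^2 + b*(6 + 7*I) + 42*I)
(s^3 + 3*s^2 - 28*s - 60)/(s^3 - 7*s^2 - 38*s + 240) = (s + 2)/(s - 8)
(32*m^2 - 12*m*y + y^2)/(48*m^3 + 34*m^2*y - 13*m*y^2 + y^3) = (-4*m + y)/(-6*m^2 - 5*m*y + y^2)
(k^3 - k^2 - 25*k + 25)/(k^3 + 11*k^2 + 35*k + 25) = (k^2 - 6*k + 5)/(k^2 + 6*k + 5)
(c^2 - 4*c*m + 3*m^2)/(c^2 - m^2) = (c - 3*m)/(c + m)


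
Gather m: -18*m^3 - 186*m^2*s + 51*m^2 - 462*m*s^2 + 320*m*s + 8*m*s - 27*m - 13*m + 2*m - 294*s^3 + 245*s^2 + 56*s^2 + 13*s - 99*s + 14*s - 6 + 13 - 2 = -18*m^3 + m^2*(51 - 186*s) + m*(-462*s^2 + 328*s - 38) - 294*s^3 + 301*s^2 - 72*s + 5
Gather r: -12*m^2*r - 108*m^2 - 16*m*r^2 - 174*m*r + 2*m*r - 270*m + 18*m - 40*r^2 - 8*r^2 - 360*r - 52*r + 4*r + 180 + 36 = -108*m^2 - 252*m + r^2*(-16*m - 48) + r*(-12*m^2 - 172*m - 408) + 216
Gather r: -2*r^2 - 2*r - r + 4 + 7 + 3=-2*r^2 - 3*r + 14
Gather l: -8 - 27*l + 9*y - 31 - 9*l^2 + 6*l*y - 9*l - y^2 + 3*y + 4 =-9*l^2 + l*(6*y - 36) - y^2 + 12*y - 35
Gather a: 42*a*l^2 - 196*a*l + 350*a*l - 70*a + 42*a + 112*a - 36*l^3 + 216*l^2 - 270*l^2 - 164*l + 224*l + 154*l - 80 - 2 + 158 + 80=a*(42*l^2 + 154*l + 84) - 36*l^3 - 54*l^2 + 214*l + 156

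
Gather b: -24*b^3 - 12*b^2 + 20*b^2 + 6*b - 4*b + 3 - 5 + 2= -24*b^3 + 8*b^2 + 2*b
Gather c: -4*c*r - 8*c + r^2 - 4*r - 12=c*(-4*r - 8) + r^2 - 4*r - 12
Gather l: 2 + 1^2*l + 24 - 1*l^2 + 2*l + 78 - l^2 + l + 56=-2*l^2 + 4*l + 160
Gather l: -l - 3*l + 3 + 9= 12 - 4*l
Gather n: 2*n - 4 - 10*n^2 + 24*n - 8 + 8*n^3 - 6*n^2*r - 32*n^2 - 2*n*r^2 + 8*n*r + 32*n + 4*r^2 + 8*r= 8*n^3 + n^2*(-6*r - 42) + n*(-2*r^2 + 8*r + 58) + 4*r^2 + 8*r - 12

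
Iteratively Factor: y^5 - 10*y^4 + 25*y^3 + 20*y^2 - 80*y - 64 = (y - 4)*(y^4 - 6*y^3 + y^2 + 24*y + 16) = (y - 4)*(y + 1)*(y^3 - 7*y^2 + 8*y + 16) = (y - 4)^2*(y + 1)*(y^2 - 3*y - 4) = (y - 4)^3*(y + 1)*(y + 1)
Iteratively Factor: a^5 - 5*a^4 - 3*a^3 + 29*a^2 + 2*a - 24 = (a + 1)*(a^4 - 6*a^3 + 3*a^2 + 26*a - 24) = (a + 1)*(a + 2)*(a^3 - 8*a^2 + 19*a - 12) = (a - 1)*(a + 1)*(a + 2)*(a^2 - 7*a + 12) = (a - 3)*(a - 1)*(a + 1)*(a + 2)*(a - 4)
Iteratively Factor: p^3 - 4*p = (p)*(p^2 - 4) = p*(p + 2)*(p - 2)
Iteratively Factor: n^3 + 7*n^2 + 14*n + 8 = (n + 4)*(n^2 + 3*n + 2) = (n + 1)*(n + 4)*(n + 2)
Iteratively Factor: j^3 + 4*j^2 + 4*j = (j + 2)*(j^2 + 2*j) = j*(j + 2)*(j + 2)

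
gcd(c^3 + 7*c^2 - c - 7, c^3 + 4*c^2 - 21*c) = c + 7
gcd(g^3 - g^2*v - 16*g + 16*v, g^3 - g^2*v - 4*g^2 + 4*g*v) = -g^2 + g*v + 4*g - 4*v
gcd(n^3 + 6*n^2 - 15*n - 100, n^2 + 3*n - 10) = n + 5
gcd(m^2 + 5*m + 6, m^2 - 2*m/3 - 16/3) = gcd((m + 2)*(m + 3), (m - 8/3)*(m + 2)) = m + 2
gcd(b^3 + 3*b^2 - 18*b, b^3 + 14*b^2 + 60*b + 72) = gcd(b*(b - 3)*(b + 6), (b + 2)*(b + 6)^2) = b + 6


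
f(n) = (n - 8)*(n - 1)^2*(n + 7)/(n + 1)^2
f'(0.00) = 223.00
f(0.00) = -56.00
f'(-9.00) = -27.03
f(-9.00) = 53.12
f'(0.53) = 29.53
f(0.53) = -5.31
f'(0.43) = 43.83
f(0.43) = -8.94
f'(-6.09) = -28.33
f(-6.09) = -24.88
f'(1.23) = -4.61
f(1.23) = -0.59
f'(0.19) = 107.68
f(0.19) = -26.02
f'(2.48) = -6.63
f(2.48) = -9.46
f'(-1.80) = -1171.10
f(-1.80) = -624.26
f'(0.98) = 0.58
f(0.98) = -0.01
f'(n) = (n - 8)*(n - 1)^2/(n + 1)^2 - 2*(n - 8)*(n - 1)^2*(n + 7)/(n + 1)^3 + (n - 8)*(n + 7)*(2*n - 2)/(n + 1)^2 + (n - 1)^2*(n + 7)/(n + 1)^2 = (2*n^4 + n^3 - 9*n^2 - 217*n + 223)/(n^3 + 3*n^2 + 3*n + 1)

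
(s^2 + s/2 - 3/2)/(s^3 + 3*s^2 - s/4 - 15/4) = 2/(2*s + 5)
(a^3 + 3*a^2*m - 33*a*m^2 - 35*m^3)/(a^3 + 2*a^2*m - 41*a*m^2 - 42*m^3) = (a - 5*m)/(a - 6*m)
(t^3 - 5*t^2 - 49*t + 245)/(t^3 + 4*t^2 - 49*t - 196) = (t - 5)/(t + 4)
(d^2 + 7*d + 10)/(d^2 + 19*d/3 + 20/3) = 3*(d + 2)/(3*d + 4)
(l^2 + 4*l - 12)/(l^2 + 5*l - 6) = (l - 2)/(l - 1)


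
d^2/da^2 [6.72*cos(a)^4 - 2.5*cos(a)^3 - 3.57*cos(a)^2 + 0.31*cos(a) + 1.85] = -107.52*cos(a)^4 + 22.5*cos(a)^3 + 94.92*cos(a)^2 - 15.31*cos(a) - 7.14000000000001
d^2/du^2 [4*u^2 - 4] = 8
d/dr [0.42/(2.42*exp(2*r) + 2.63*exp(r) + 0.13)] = (-2.0328*exp(r) - 1.1046)*exp(r)/(2.42*exp(2*r) + 2.63*exp(r) + 0.13)^2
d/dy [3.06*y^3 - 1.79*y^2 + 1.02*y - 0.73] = 9.18*y^2 - 3.58*y + 1.02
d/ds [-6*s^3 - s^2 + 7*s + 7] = -18*s^2 - 2*s + 7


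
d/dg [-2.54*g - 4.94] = -2.54000000000000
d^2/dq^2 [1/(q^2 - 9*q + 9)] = 2*(-q^2 + 9*q + (2*q - 9)^2 - 9)/(q^2 - 9*q + 9)^3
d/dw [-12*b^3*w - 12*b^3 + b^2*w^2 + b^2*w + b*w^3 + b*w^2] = b*(-12*b^2 + 2*b*w + b + 3*w^2 + 2*w)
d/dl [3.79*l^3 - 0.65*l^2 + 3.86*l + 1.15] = 11.37*l^2 - 1.3*l + 3.86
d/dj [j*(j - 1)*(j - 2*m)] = 3*j^2 - 4*j*m - 2*j + 2*m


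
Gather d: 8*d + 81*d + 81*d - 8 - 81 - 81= 170*d - 170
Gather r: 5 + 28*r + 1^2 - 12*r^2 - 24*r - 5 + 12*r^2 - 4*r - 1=0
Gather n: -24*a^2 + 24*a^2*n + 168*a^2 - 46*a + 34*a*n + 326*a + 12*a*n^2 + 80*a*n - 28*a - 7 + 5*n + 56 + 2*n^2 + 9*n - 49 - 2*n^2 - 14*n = 144*a^2 + 12*a*n^2 + 252*a + n*(24*a^2 + 114*a)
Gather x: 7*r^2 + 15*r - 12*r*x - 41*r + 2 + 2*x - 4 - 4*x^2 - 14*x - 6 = 7*r^2 - 26*r - 4*x^2 + x*(-12*r - 12) - 8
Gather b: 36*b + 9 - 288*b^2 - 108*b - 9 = -288*b^2 - 72*b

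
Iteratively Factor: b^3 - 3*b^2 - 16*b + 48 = (b - 3)*(b^2 - 16) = (b - 4)*(b - 3)*(b + 4)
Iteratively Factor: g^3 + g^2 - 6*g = (g - 2)*(g^2 + 3*g) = (g - 2)*(g + 3)*(g)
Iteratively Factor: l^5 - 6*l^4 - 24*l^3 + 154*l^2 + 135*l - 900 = (l - 3)*(l^4 - 3*l^3 - 33*l^2 + 55*l + 300) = (l - 5)*(l - 3)*(l^3 + 2*l^2 - 23*l - 60) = (l - 5)*(l - 3)*(l + 3)*(l^2 - l - 20) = (l - 5)^2*(l - 3)*(l + 3)*(l + 4)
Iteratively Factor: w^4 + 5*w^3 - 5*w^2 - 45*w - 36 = (w + 1)*(w^3 + 4*w^2 - 9*w - 36) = (w + 1)*(w + 4)*(w^2 - 9) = (w + 1)*(w + 3)*(w + 4)*(w - 3)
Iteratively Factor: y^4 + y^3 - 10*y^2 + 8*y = (y)*(y^3 + y^2 - 10*y + 8) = y*(y - 1)*(y^2 + 2*y - 8) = y*(y - 1)*(y + 4)*(y - 2)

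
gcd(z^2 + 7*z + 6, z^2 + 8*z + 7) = z + 1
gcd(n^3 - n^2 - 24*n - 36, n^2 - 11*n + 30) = n - 6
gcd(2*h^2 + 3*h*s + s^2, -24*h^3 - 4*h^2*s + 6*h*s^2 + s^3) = 2*h + s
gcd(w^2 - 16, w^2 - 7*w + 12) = w - 4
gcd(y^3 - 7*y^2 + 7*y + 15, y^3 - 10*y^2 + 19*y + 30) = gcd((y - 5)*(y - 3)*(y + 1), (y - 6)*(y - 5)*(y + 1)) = y^2 - 4*y - 5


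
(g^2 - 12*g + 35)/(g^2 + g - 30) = (g - 7)/(g + 6)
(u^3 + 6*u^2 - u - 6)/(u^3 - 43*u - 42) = (u - 1)/(u - 7)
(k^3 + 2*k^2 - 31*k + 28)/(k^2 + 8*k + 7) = (k^2 - 5*k + 4)/(k + 1)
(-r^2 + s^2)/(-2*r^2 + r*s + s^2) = (r + s)/(2*r + s)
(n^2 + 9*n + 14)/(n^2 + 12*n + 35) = (n + 2)/(n + 5)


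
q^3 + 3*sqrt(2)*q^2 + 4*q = q*(q + sqrt(2))*(q + 2*sqrt(2))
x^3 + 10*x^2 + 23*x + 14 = (x + 1)*(x + 2)*(x + 7)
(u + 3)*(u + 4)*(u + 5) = u^3 + 12*u^2 + 47*u + 60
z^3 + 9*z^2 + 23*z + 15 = (z + 1)*(z + 3)*(z + 5)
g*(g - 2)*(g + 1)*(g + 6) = g^4 + 5*g^3 - 8*g^2 - 12*g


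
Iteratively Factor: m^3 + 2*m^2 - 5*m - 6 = (m + 1)*(m^2 + m - 6) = (m - 2)*(m + 1)*(m + 3)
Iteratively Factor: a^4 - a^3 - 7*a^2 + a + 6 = (a - 3)*(a^3 + 2*a^2 - a - 2) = (a - 3)*(a + 2)*(a^2 - 1) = (a - 3)*(a + 1)*(a + 2)*(a - 1)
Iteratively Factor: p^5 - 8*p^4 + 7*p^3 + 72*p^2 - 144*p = (p - 4)*(p^4 - 4*p^3 - 9*p^2 + 36*p) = (p - 4)*(p + 3)*(p^3 - 7*p^2 + 12*p) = (p - 4)*(p - 3)*(p + 3)*(p^2 - 4*p) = (p - 4)^2*(p - 3)*(p + 3)*(p)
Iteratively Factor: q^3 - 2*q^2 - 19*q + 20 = (q - 5)*(q^2 + 3*q - 4) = (q - 5)*(q + 4)*(q - 1)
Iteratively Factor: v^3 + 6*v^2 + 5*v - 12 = (v + 4)*(v^2 + 2*v - 3) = (v + 3)*(v + 4)*(v - 1)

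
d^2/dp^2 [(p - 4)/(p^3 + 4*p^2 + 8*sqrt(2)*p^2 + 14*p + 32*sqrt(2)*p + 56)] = 2*((p - 4)*(3*p^2 + 8*p + 16*sqrt(2)*p + 14 + 32*sqrt(2))^2 - (3*p^2 + 8*p + 16*sqrt(2)*p + (p - 4)*(3*p + 4 + 8*sqrt(2)) + 14 + 32*sqrt(2))*(p^3 + 4*p^2 + 8*sqrt(2)*p^2 + 14*p + 32*sqrt(2)*p + 56))/(p^3 + 4*p^2 + 8*sqrt(2)*p^2 + 14*p + 32*sqrt(2)*p + 56)^3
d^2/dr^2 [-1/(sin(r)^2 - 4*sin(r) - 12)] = 2*(2*sin(r)^4 - 6*sin(r)^3 + 29*sin(r)^2 - 12*sin(r) - 28)/((sin(r) - 6)^3*(sin(r) + 2)^3)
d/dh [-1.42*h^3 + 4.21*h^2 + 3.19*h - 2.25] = -4.26*h^2 + 8.42*h + 3.19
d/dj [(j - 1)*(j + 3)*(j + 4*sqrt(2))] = 3*j^2 + 4*j + 8*sqrt(2)*j - 3 + 8*sqrt(2)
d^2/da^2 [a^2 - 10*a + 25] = 2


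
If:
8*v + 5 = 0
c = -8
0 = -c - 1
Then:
No Solution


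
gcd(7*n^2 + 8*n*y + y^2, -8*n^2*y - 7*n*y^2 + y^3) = n + y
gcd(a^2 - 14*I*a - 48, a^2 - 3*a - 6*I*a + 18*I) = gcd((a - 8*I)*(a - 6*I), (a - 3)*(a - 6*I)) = a - 6*I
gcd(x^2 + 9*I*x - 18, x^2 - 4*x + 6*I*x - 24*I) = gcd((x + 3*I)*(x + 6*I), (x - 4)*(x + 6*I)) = x + 6*I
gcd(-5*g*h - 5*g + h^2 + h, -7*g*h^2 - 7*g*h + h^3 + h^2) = h + 1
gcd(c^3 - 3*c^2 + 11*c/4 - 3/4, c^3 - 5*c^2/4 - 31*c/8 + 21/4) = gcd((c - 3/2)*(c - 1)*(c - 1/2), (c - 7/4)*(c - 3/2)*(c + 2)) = c - 3/2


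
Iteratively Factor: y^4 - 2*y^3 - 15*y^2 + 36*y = (y - 3)*(y^3 + y^2 - 12*y) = (y - 3)^2*(y^2 + 4*y) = (y - 3)^2*(y + 4)*(y)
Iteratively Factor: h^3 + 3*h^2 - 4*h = (h + 4)*(h^2 - h) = h*(h + 4)*(h - 1)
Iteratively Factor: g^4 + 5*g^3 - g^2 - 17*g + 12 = (g + 3)*(g^3 + 2*g^2 - 7*g + 4) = (g - 1)*(g + 3)*(g^2 + 3*g - 4) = (g - 1)*(g + 3)*(g + 4)*(g - 1)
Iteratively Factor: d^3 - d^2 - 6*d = (d + 2)*(d^2 - 3*d) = (d - 3)*(d + 2)*(d)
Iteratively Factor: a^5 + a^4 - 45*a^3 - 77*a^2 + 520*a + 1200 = (a - 5)*(a^4 + 6*a^3 - 15*a^2 - 152*a - 240) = (a - 5)*(a + 4)*(a^3 + 2*a^2 - 23*a - 60) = (a - 5)*(a + 3)*(a + 4)*(a^2 - a - 20) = (a - 5)^2*(a + 3)*(a + 4)*(a + 4)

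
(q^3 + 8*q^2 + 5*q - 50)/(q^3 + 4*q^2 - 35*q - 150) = (q - 2)/(q - 6)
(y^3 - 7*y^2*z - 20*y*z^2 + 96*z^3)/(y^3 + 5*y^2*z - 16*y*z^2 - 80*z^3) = (y^2 - 11*y*z + 24*z^2)/(y^2 + y*z - 20*z^2)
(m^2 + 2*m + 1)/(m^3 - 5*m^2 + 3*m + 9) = (m + 1)/(m^2 - 6*m + 9)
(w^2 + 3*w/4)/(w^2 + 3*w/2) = (4*w + 3)/(2*(2*w + 3))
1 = 1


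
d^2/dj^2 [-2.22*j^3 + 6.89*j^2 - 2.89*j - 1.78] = 13.78 - 13.32*j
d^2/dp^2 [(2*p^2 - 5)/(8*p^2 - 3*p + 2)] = 2*(48*p^3 - 1056*p^2 + 360*p + 43)/(512*p^6 - 576*p^5 + 600*p^4 - 315*p^3 + 150*p^2 - 36*p + 8)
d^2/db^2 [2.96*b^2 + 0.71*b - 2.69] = 5.92000000000000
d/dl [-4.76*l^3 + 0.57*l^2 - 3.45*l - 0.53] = -14.28*l^2 + 1.14*l - 3.45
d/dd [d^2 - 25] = 2*d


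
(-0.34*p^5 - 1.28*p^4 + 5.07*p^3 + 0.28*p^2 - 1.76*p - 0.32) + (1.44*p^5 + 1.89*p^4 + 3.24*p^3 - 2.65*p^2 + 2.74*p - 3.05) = 1.1*p^5 + 0.61*p^4 + 8.31*p^3 - 2.37*p^2 + 0.98*p - 3.37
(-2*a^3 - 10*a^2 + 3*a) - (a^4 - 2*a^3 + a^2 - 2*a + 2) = -a^4 - 11*a^2 + 5*a - 2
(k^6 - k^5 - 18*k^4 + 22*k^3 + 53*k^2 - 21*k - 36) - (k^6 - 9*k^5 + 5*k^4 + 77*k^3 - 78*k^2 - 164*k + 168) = 8*k^5 - 23*k^4 - 55*k^3 + 131*k^2 + 143*k - 204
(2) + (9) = 11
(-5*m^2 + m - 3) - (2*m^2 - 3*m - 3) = -7*m^2 + 4*m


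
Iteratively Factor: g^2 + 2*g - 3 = (g - 1)*(g + 3)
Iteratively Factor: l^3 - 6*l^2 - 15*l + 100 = (l + 4)*(l^2 - 10*l + 25) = (l - 5)*(l + 4)*(l - 5)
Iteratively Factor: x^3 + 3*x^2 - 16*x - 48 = (x + 3)*(x^2 - 16) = (x + 3)*(x + 4)*(x - 4)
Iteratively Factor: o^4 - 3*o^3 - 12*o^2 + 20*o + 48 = (o - 4)*(o^3 + o^2 - 8*o - 12) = (o - 4)*(o + 2)*(o^2 - o - 6) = (o - 4)*(o + 2)^2*(o - 3)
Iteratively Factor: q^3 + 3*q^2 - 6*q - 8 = (q + 4)*(q^2 - q - 2) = (q - 2)*(q + 4)*(q + 1)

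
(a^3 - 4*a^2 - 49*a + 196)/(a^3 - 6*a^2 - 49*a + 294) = (a - 4)/(a - 6)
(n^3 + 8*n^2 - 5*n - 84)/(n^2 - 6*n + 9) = (n^2 + 11*n + 28)/(n - 3)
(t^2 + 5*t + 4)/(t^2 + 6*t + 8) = (t + 1)/(t + 2)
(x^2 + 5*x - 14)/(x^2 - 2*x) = (x + 7)/x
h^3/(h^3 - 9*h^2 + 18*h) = h^2/(h^2 - 9*h + 18)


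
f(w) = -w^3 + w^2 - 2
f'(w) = -3*w^2 + 2*w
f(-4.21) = 90.34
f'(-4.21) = -61.59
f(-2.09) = 11.50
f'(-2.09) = -17.28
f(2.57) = -12.37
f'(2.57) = -14.67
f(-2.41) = 17.81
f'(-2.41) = -22.24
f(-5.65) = 210.28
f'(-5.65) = -107.07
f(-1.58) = 4.44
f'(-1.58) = -10.65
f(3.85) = -44.24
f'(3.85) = -36.77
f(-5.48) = 192.60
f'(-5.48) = -101.05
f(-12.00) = 1870.00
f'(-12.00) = -456.00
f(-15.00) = 3598.00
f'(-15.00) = -705.00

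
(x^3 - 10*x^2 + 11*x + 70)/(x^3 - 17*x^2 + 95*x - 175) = (x + 2)/(x - 5)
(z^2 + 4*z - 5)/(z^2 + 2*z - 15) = (z - 1)/(z - 3)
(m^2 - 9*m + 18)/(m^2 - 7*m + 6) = (m - 3)/(m - 1)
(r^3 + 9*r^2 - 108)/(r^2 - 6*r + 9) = (r^2 + 12*r + 36)/(r - 3)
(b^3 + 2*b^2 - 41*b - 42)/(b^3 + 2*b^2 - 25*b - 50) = (b^3 + 2*b^2 - 41*b - 42)/(b^3 + 2*b^2 - 25*b - 50)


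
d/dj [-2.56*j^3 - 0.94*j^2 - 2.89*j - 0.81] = -7.68*j^2 - 1.88*j - 2.89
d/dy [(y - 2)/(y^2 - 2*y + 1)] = (3 - y)/(y^3 - 3*y^2 + 3*y - 1)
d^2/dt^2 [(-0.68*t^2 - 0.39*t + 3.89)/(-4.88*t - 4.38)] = (1.4210854715202e-14*t^2 - 175.85728)/(116.214272*t^3 + 312.921216*t^2 + 280.859616*t + 84.027672)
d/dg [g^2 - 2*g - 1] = 2*g - 2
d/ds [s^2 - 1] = 2*s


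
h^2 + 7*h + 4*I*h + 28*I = (h + 7)*(h + 4*I)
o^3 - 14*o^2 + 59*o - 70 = (o - 7)*(o - 5)*(o - 2)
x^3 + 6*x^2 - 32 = (x - 2)*(x + 4)^2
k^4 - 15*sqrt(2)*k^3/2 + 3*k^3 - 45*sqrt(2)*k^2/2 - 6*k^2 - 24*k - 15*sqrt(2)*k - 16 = (k + 1)*(k + 2)*(k - 8*sqrt(2))*(k + sqrt(2)/2)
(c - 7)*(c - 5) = c^2 - 12*c + 35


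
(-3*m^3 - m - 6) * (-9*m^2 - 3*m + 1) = 27*m^5 + 9*m^4 + 6*m^3 + 57*m^2 + 17*m - 6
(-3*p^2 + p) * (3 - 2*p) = 6*p^3 - 11*p^2 + 3*p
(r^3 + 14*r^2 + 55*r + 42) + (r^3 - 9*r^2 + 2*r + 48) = 2*r^3 + 5*r^2 + 57*r + 90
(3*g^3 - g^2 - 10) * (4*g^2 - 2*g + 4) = 12*g^5 - 10*g^4 + 14*g^3 - 44*g^2 + 20*g - 40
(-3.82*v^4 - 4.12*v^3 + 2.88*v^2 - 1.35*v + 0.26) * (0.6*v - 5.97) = -2.292*v^5 + 20.3334*v^4 + 26.3244*v^3 - 18.0036*v^2 + 8.2155*v - 1.5522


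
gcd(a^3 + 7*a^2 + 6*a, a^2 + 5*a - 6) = a + 6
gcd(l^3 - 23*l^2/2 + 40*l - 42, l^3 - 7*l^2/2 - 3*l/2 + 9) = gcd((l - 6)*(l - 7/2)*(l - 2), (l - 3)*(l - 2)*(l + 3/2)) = l - 2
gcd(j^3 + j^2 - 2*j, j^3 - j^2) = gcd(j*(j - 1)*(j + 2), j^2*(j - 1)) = j^2 - j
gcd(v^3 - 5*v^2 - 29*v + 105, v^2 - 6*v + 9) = v - 3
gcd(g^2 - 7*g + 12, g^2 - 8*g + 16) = g - 4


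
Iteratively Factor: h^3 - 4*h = (h + 2)*(h^2 - 2*h) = (h - 2)*(h + 2)*(h)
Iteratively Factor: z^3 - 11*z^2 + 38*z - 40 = (z - 5)*(z^2 - 6*z + 8) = (z - 5)*(z - 2)*(z - 4)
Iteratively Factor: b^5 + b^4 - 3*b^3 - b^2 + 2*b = (b)*(b^4 + b^3 - 3*b^2 - b + 2) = b*(b + 1)*(b^3 - 3*b + 2) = b*(b + 1)*(b + 2)*(b^2 - 2*b + 1) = b*(b - 1)*(b + 1)*(b + 2)*(b - 1)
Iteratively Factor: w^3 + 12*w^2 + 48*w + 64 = (w + 4)*(w^2 + 8*w + 16) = (w + 4)^2*(w + 4)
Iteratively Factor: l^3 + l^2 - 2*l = (l + 2)*(l^2 - l) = l*(l + 2)*(l - 1)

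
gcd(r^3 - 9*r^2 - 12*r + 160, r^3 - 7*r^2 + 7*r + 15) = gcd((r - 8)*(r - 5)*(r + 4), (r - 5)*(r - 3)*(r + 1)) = r - 5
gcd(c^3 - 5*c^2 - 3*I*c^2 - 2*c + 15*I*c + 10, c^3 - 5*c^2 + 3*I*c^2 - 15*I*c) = c - 5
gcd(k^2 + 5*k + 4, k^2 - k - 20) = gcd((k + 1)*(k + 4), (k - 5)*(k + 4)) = k + 4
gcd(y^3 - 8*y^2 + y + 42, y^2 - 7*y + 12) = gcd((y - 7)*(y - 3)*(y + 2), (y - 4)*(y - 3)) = y - 3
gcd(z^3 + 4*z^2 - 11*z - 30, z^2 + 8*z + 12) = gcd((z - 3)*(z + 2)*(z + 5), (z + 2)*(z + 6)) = z + 2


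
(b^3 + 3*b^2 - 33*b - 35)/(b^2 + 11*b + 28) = (b^2 - 4*b - 5)/(b + 4)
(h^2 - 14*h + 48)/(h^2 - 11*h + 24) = (h - 6)/(h - 3)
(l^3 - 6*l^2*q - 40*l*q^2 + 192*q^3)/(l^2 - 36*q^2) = (-l^2 + 12*l*q - 32*q^2)/(-l + 6*q)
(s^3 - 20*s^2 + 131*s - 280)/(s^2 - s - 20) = (s^2 - 15*s + 56)/(s + 4)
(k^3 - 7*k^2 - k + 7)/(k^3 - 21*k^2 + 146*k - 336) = (k^2 - 1)/(k^2 - 14*k + 48)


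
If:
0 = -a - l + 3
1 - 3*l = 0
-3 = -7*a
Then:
No Solution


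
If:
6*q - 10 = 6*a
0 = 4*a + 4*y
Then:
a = -y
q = 5/3 - y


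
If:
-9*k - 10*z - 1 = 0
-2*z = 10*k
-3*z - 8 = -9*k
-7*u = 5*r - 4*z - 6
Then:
No Solution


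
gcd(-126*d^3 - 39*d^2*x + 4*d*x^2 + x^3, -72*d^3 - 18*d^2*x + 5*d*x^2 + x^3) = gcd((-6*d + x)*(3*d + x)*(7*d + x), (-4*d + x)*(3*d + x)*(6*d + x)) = 3*d + x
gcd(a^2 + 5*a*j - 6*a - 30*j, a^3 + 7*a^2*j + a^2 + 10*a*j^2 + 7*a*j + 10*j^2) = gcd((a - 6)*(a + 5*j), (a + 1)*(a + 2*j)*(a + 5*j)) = a + 5*j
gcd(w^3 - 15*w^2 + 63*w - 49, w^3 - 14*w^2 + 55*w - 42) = w^2 - 8*w + 7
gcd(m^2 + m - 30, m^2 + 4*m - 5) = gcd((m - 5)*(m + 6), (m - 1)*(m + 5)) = 1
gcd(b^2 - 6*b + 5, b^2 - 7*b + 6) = b - 1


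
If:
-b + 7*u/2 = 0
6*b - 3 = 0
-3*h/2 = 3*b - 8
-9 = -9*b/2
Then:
No Solution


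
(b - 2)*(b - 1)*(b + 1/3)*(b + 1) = b^4 - 5*b^3/3 - 5*b^2/3 + 5*b/3 + 2/3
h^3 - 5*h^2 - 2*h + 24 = (h - 4)*(h - 3)*(h + 2)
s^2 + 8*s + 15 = (s + 3)*(s + 5)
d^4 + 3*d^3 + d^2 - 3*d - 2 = (d - 1)*(d + 1)^2*(d + 2)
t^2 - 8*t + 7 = (t - 7)*(t - 1)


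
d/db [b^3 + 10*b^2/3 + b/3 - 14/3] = 3*b^2 + 20*b/3 + 1/3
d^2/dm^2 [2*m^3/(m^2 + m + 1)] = 12*m*(m + 1)/(m^6 + 3*m^5 + 6*m^4 + 7*m^3 + 6*m^2 + 3*m + 1)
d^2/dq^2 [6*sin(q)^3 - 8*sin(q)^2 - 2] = -54*sin(q)^3 + 32*sin(q)^2 + 36*sin(q) - 16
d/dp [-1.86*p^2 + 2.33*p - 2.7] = 2.33 - 3.72*p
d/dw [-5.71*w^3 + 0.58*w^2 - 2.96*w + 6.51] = -17.13*w^2 + 1.16*w - 2.96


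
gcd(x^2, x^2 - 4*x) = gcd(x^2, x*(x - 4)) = x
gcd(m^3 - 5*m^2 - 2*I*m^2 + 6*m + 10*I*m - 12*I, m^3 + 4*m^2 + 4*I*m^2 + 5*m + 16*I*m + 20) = 1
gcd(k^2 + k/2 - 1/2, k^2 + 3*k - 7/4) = k - 1/2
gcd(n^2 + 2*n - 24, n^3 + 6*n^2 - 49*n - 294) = n + 6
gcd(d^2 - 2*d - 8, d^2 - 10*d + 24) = d - 4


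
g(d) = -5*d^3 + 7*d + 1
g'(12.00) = -2153.00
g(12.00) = -8555.00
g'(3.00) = -128.00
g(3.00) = -113.00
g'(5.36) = -423.94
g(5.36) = -731.43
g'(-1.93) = -48.87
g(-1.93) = 23.44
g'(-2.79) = -109.76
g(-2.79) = 90.06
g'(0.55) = 2.46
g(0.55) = 4.02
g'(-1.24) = -16.06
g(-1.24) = 1.85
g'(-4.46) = -291.37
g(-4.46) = 413.36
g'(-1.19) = -14.24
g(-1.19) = 1.10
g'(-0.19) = 6.46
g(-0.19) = -0.30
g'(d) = 7 - 15*d^2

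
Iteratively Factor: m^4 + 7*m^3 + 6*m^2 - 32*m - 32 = (m + 4)*(m^3 + 3*m^2 - 6*m - 8) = (m + 1)*(m + 4)*(m^2 + 2*m - 8) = (m + 1)*(m + 4)^2*(m - 2)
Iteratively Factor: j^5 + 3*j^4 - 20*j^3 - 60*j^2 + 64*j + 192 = (j + 4)*(j^4 - j^3 - 16*j^2 + 4*j + 48) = (j - 4)*(j + 4)*(j^3 + 3*j^2 - 4*j - 12) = (j - 4)*(j + 2)*(j + 4)*(j^2 + j - 6) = (j - 4)*(j - 2)*(j + 2)*(j + 4)*(j + 3)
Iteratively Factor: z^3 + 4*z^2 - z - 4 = (z + 1)*(z^2 + 3*z - 4) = (z - 1)*(z + 1)*(z + 4)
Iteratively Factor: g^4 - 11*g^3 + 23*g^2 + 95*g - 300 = (g - 5)*(g^3 - 6*g^2 - 7*g + 60) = (g - 5)*(g + 3)*(g^2 - 9*g + 20) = (g - 5)^2*(g + 3)*(g - 4)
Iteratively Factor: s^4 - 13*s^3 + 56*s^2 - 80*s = (s - 4)*(s^3 - 9*s^2 + 20*s) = (s - 4)^2*(s^2 - 5*s) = (s - 5)*(s - 4)^2*(s)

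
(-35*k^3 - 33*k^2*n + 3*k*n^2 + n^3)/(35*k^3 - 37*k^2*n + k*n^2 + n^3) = (-k - n)/(k - n)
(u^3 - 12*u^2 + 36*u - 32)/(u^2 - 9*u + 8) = (u^2 - 4*u + 4)/(u - 1)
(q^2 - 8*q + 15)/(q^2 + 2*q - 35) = (q - 3)/(q + 7)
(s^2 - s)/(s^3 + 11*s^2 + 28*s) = (s - 1)/(s^2 + 11*s + 28)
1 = 1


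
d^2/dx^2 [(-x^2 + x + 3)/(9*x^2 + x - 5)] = 4*(45*x^3 + 297*x^2 + 108*x + 59)/(729*x^6 + 243*x^5 - 1188*x^4 - 269*x^3 + 660*x^2 + 75*x - 125)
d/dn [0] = 0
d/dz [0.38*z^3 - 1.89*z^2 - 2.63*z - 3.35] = 1.14*z^2 - 3.78*z - 2.63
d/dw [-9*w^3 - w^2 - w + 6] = -27*w^2 - 2*w - 1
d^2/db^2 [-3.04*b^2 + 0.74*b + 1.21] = -6.08000000000000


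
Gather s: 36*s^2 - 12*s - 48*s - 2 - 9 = 36*s^2 - 60*s - 11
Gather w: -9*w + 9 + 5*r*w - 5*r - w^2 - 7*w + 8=-5*r - w^2 + w*(5*r - 16) + 17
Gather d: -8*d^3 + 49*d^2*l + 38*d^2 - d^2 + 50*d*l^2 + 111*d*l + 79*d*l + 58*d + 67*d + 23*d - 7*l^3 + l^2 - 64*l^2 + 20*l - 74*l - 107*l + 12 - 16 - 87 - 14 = -8*d^3 + d^2*(49*l + 37) + d*(50*l^2 + 190*l + 148) - 7*l^3 - 63*l^2 - 161*l - 105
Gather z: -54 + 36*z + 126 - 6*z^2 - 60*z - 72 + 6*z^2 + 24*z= 0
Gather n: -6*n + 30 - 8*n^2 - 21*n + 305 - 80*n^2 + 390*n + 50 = -88*n^2 + 363*n + 385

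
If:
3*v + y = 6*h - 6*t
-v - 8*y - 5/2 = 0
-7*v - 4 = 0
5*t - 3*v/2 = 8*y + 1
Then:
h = -153/224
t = -5/14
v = -4/7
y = -27/112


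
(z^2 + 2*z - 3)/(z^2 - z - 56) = (-z^2 - 2*z + 3)/(-z^2 + z + 56)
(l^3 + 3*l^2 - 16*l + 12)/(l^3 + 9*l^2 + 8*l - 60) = (l - 1)/(l + 5)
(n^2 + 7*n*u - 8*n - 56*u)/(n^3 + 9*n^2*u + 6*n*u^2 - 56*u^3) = (8 - n)/(-n^2 - 2*n*u + 8*u^2)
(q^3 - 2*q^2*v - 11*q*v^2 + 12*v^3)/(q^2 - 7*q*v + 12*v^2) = (q^2 + 2*q*v - 3*v^2)/(q - 3*v)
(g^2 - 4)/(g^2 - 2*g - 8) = (g - 2)/(g - 4)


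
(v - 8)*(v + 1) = v^2 - 7*v - 8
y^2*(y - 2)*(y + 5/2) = y^4 + y^3/2 - 5*y^2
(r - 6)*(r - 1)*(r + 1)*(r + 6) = r^4 - 37*r^2 + 36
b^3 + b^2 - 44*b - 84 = (b - 7)*(b + 2)*(b + 6)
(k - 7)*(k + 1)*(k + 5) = k^3 - k^2 - 37*k - 35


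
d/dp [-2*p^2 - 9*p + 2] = -4*p - 9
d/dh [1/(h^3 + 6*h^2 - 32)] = 3*h*(-h - 4)/(h^3 + 6*h^2 - 32)^2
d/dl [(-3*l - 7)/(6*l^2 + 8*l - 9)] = (18*l^2 + 84*l + 83)/(36*l^4 + 96*l^3 - 44*l^2 - 144*l + 81)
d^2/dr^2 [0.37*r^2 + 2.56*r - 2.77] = 0.740000000000000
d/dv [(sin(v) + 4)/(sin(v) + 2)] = -2*cos(v)/(sin(v) + 2)^2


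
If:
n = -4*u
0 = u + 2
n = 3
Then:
No Solution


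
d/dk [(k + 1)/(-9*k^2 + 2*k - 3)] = (9*k^2 + 18*k - 5)/(81*k^4 - 36*k^3 + 58*k^2 - 12*k + 9)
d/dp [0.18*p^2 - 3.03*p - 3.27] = 0.36*p - 3.03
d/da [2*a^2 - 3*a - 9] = 4*a - 3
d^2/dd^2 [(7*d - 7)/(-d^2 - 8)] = 14*(4*d^2*(1 - d) + (3*d - 1)*(d^2 + 8))/(d^2 + 8)^3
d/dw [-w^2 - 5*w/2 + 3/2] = -2*w - 5/2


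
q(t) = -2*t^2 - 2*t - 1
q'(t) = -4*t - 2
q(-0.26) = -0.62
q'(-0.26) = -0.96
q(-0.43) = -0.51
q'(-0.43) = -0.28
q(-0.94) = -0.89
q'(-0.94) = 1.76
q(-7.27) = -92.17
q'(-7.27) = 27.08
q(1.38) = -7.57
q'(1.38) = -7.52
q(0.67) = -3.24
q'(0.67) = -4.68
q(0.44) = -2.27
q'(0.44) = -3.76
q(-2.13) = -5.81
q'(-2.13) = 6.52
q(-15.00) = -421.00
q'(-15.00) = 58.00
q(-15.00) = -421.00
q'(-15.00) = 58.00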